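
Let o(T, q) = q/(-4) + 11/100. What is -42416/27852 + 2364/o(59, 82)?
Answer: -151606796/1290687 ≈ -117.46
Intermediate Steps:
o(T, q) = 11/100 - q/4 (o(T, q) = q*(-1/4) + 11*(1/100) = -q/4 + 11/100 = 11/100 - q/4)
-42416/27852 + 2364/o(59, 82) = -42416/27852 + 2364/(11/100 - 1/4*82) = -42416*1/27852 + 2364/(11/100 - 41/2) = -964/633 + 2364/(-2039/100) = -964/633 + 2364*(-100/2039) = -964/633 - 236400/2039 = -151606796/1290687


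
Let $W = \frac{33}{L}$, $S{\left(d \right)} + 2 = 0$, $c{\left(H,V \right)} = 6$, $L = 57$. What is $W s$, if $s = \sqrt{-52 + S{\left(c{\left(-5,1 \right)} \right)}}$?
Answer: $\frac{33 i \sqrt{6}}{19} \approx 4.2544 i$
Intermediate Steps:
$S{\left(d \right)} = -2$ ($S{\left(d \right)} = -2 + 0 = -2$)
$s = 3 i \sqrt{6}$ ($s = \sqrt{-52 - 2} = \sqrt{-54} = 3 i \sqrt{6} \approx 7.3485 i$)
$W = \frac{11}{19}$ ($W = \frac{33}{57} = 33 \cdot \frac{1}{57} = \frac{11}{19} \approx 0.57895$)
$W s = \frac{11 \cdot 3 i \sqrt{6}}{19} = \frac{33 i \sqrt{6}}{19}$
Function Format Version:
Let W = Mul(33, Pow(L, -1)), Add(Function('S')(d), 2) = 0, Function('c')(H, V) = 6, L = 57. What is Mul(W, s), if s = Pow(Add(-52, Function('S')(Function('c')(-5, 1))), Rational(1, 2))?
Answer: Mul(Rational(33, 19), I, Pow(6, Rational(1, 2))) ≈ Mul(4.2544, I)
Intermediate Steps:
Function('S')(d) = -2 (Function('S')(d) = Add(-2, 0) = -2)
s = Mul(3, I, Pow(6, Rational(1, 2))) (s = Pow(Add(-52, -2), Rational(1, 2)) = Pow(-54, Rational(1, 2)) = Mul(3, I, Pow(6, Rational(1, 2))) ≈ Mul(7.3485, I))
W = Rational(11, 19) (W = Mul(33, Pow(57, -1)) = Mul(33, Rational(1, 57)) = Rational(11, 19) ≈ 0.57895)
Mul(W, s) = Mul(Rational(11, 19), Mul(3, I, Pow(6, Rational(1, 2)))) = Mul(Rational(33, 19), I, Pow(6, Rational(1, 2)))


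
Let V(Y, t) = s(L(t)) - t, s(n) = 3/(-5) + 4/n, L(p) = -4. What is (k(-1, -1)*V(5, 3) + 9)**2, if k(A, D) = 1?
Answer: 484/25 ≈ 19.360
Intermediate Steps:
s(n) = -3/5 + 4/n (s(n) = 3*(-1/5) + 4/n = -3/5 + 4/n)
V(Y, t) = -8/5 - t (V(Y, t) = (-3/5 + 4/(-4)) - t = (-3/5 + 4*(-1/4)) - t = (-3/5 - 1) - t = -8/5 - t)
(k(-1, -1)*V(5, 3) + 9)**2 = (1*(-8/5 - 1*3) + 9)**2 = (1*(-8/5 - 3) + 9)**2 = (1*(-23/5) + 9)**2 = (-23/5 + 9)**2 = (22/5)**2 = 484/25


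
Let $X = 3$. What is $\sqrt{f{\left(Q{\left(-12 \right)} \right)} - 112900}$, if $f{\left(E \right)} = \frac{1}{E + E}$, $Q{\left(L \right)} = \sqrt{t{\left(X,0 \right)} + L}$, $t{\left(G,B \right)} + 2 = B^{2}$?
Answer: $\frac{\sqrt{-22128400 - 7 i \sqrt{14}}}{14} \approx 0.00019885 - 336.01 i$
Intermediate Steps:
$t{\left(G,B \right)} = -2 + B^{2}$
$Q{\left(L \right)} = \sqrt{-2 + L}$ ($Q{\left(L \right)} = \sqrt{\left(-2 + 0^{2}\right) + L} = \sqrt{\left(-2 + 0\right) + L} = \sqrt{-2 + L}$)
$f{\left(E \right)} = \frac{1}{2 E}$
$\sqrt{f{\left(Q{\left(-12 \right)} \right)} - 112900} = \sqrt{\frac{1}{2 \sqrt{-2 - 12}} - 112900} = \sqrt{\frac{1}{2 \sqrt{-14}} - 112900} = \sqrt{\frac{1}{2 i \sqrt{14}} - 112900} = \sqrt{\frac{\left(- \frac{1}{14}\right) i \sqrt{14}}{2} - 112900} = \sqrt{- \frac{i \sqrt{14}}{28} - 112900} = \sqrt{-112900 - \frac{i \sqrt{14}}{28}}$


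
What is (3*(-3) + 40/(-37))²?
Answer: 139129/1369 ≈ 101.63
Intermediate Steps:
(3*(-3) + 40/(-37))² = (-9 + 40*(-1/37))² = (-9 - 40/37)² = (-373/37)² = 139129/1369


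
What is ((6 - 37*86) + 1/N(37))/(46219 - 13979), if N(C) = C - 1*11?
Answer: -16515/167648 ≈ -0.098510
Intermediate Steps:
N(C) = -11 + C (N(C) = C - 11 = -11 + C)
((6 - 37*86) + 1/N(37))/(46219 - 13979) = ((6 - 37*86) + 1/(-11 + 37))/(46219 - 13979) = ((6 - 3182) + 1/26)/32240 = (-3176 + 1/26)*(1/32240) = -82575/26*1/32240 = -16515/167648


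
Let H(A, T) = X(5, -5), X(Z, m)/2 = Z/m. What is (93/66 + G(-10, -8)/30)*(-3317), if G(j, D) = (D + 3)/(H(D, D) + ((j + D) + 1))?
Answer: -2948813/627 ≈ -4703.0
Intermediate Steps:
X(Z, m) = 2*Z/m (X(Z, m) = 2*(Z/m) = 2*Z/m)
H(A, T) = -2 (H(A, T) = 2*5/(-5) = 2*5*(-⅕) = -2)
G(j, D) = (3 + D)/(-1 + D + j) (G(j, D) = (D + 3)/(-2 + ((j + D) + 1)) = (3 + D)/(-2 + ((D + j) + 1)) = (3 + D)/(-2 + (1 + D + j)) = (3 + D)/(-1 + D + j))
(93/66 + G(-10, -8)/30)*(-3317) = (93/66 + ((3 - 8)/(-1 - 8 - 10))/30)*(-3317) = (93*(1/66) + (-5/(-19))*(1/30))*(-3317) = (31/22 - 1/19*(-5)*(1/30))*(-3317) = (31/22 + (5/19)*(1/30))*(-3317) = (31/22 + 1/114)*(-3317) = (889/627)*(-3317) = -2948813/627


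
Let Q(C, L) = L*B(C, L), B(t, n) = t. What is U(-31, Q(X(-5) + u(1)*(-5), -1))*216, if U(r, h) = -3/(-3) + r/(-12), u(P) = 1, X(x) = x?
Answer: 774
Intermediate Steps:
Q(C, L) = C*L (Q(C, L) = L*C = C*L)
U(r, h) = 1 - r/12 (U(r, h) = -3*(-1/3) + r*(-1/12) = 1 - r/12)
U(-31, Q(X(-5) + u(1)*(-5), -1))*216 = (1 - 1/12*(-31))*216 = (1 + 31/12)*216 = (43/12)*216 = 774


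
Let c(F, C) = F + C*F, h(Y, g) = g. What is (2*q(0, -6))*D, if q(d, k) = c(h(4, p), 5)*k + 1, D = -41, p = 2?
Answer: 5822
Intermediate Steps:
q(d, k) = 1 + 12*k (q(d, k) = (2*(1 + 5))*k + 1 = (2*6)*k + 1 = 12*k + 1 = 1 + 12*k)
(2*q(0, -6))*D = (2*(1 + 12*(-6)))*(-41) = (2*(1 - 72))*(-41) = (2*(-71))*(-41) = -142*(-41) = 5822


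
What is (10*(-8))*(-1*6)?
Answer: 480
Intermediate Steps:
(10*(-8))*(-1*6) = -80*(-6) = 480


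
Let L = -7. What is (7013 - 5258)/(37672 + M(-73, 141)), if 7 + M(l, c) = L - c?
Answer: 1755/37517 ≈ 0.046779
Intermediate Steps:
M(l, c) = -14 - c (M(l, c) = -7 + (-7 - c) = -14 - c)
(7013 - 5258)/(37672 + M(-73, 141)) = (7013 - 5258)/(37672 + (-14 - 1*141)) = 1755/(37672 + (-14 - 141)) = 1755/(37672 - 155) = 1755/37517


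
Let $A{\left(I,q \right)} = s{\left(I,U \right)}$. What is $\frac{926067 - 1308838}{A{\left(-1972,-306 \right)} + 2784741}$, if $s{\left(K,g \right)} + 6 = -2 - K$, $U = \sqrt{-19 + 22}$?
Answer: $- \frac{382771}{2786705} \approx -0.13736$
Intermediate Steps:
$U = \sqrt{3} \approx 1.732$
$s{\left(K,g \right)} = -8 - K$ ($s{\left(K,g \right)} = -6 - \left(2 + K\right) = -8 - K$)
$A{\left(I,q \right)} = -8 - I$
$\frac{926067 - 1308838}{A{\left(-1972,-306 \right)} + 2784741} = \frac{926067 - 1308838}{\left(-8 - -1972\right) + 2784741} = - \frac{382771}{\left(-8 + 1972\right) + 2784741} = - \frac{382771}{1964 + 2784741} = - \frac{382771}{2786705}$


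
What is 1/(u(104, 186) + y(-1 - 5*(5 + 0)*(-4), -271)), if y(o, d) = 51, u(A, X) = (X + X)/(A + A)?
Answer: 52/2745 ≈ 0.018944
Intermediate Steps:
u(A, X) = X/A (u(A, X) = (2*X)/((2*A)) = (2*X)*(1/(2*A)) = X/A)
1/(u(104, 186) + y(-1 - 5*(5 + 0)*(-4), -271)) = 1/(186/104 + 51) = 1/(186*(1/104) + 51) = 1/(93/52 + 51) = 1/(2745/52) = 52/2745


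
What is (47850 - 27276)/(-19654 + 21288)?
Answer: 10287/817 ≈ 12.591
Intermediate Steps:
(47850 - 27276)/(-19654 + 21288) = 20574/1634 = 20574*(1/1634) = 10287/817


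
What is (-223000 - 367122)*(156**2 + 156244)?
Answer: -106564230760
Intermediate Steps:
(-223000 - 367122)*(156**2 + 156244) = -590122*(24336 + 156244) = -590122*180580 = -106564230760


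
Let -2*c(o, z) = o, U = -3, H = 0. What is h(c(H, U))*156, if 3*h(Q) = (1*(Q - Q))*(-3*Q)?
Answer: 0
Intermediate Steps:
c(o, z) = -o/2
h(Q) = 0 (h(Q) = ((1*(Q - Q))*(-3*Q))/3 = ((1*0)*(-3*Q))/3 = (0*(-3*Q))/3 = (⅓)*0 = 0)
h(c(H, U))*156 = 0*156 = 0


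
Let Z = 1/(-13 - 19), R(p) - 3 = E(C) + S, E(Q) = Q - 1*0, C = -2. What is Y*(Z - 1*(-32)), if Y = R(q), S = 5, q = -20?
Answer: 3069/16 ≈ 191.81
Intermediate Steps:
E(Q) = Q (E(Q) = Q + 0 = Q)
R(p) = 6 (R(p) = 3 + (-2 + 5) = 3 + 3 = 6)
Y = 6
Z = -1/32 (Z = 1/(-32) = -1/32 ≈ -0.031250)
Y*(Z - 1*(-32)) = 6*(-1/32 - 1*(-32)) = 6*(-1/32 + 32) = 6*(1023/32) = 3069/16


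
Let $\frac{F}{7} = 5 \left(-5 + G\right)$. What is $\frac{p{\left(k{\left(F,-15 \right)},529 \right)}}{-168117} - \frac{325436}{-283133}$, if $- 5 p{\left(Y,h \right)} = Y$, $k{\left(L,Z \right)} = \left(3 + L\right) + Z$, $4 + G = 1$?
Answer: $\frac{273473945224}{237997352805} \approx 1.1491$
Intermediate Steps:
$G = -3$ ($G = -4 + 1 = -3$)
$F = -280$ ($F = 7 \cdot 5 \left(-5 - 3\right) = 7 \cdot 5 \left(-8\right) = 7 \left(-40\right) = -280$)
$k{\left(L,Z \right)} = 3 + L + Z$
$p{\left(Y,h \right)} = - \frac{Y}{5}$
$\frac{p{\left(k{\left(F,-15 \right)},529 \right)}}{-168117} - \frac{325436}{-283133} = \frac{\left(- \frac{1}{5}\right) \left(3 - 280 - 15\right)}{-168117} - \frac{325436}{-283133} = \left(- \frac{1}{5}\right) \left(-292\right) \left(- \frac{1}{168117}\right) - - \frac{325436}{283133} = \frac{292}{5} \left(- \frac{1}{168117}\right) + \frac{325436}{283133} = - \frac{292}{840585} + \frac{325436}{283133} = \frac{273473945224}{237997352805}$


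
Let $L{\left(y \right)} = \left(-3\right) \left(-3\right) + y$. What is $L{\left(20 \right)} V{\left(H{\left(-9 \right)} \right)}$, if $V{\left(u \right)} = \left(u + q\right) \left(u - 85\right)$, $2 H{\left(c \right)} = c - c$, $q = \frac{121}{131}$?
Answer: $- \frac{298265}{131} \approx -2276.8$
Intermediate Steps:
$q = \frac{121}{131}$ ($q = 121 \cdot \frac{1}{131} = \frac{121}{131} \approx 0.92366$)
$H{\left(c \right)} = 0$ ($H{\left(c \right)} = \frac{c - c}{2} = \frac{1}{2} \cdot 0 = 0$)
$V{\left(u \right)} = \left(-85 + u\right) \left(\frac{121}{131} + u\right)$ ($V{\left(u \right)} = \left(u + \frac{121}{131}\right) \left(u - 85\right) = \left(\frac{121}{131} + u\right) \left(-85 + u\right) = \left(-85 + u\right) \left(\frac{121}{131} + u\right)$)
$L{\left(y \right)} = 9 + y$
$L{\left(20 \right)} V{\left(H{\left(-9 \right)} \right)} = \left(9 + 20\right) \left(- \frac{10285}{131} + 0^{2} - 0\right) = 29 \left(- \frac{10285}{131} + 0 + 0\right) = 29 \left(- \frac{10285}{131}\right) = - \frac{298265}{131}$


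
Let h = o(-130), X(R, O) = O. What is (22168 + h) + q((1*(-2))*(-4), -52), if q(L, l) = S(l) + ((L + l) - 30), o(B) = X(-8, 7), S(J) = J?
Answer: 22049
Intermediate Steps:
o(B) = 7
q(L, l) = -30 + L + 2*l (q(L, l) = l + ((L + l) - 30) = l + (-30 + L + l) = -30 + L + 2*l)
h = 7
(22168 + h) + q((1*(-2))*(-4), -52) = (22168 + 7) + (-30 + (1*(-2))*(-4) + 2*(-52)) = 22175 + (-30 - 2*(-4) - 104) = 22175 + (-30 + 8 - 104) = 22175 - 126 = 22049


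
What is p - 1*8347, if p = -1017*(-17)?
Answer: 8942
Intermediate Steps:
p = 17289
p - 1*8347 = 17289 - 1*8347 = 17289 - 8347 = 8942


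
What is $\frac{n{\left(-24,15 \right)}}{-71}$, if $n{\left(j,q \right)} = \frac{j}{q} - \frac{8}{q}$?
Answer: $\frac{32}{1065} \approx 0.030047$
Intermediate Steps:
$n{\left(j,q \right)} = - \frac{8}{q} + \frac{j}{q}$
$\frac{n{\left(-24,15 \right)}}{-71} = \frac{\frac{1}{15} \left(-8 - 24\right)}{-71} = \frac{1}{15} \left(-32\right) \left(- \frac{1}{71}\right) = \left(- \frac{32}{15}\right) \left(- \frac{1}{71}\right) = \frac{32}{1065}$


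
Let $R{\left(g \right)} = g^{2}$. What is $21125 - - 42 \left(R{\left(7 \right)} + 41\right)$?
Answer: $24905$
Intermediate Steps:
$21125 - - 42 \left(R{\left(7 \right)} + 41\right) = 21125 - - 42 \left(7^{2} + 41\right) = 21125 - - 42 \left(49 + 41\right) = 21125 - \left(-42\right) 90 = 21125 - -3780 = 21125 + 3780 = 24905$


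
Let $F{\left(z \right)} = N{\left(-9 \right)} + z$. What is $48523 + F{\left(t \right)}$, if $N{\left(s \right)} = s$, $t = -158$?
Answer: $48356$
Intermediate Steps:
$F{\left(z \right)} = -9 + z$
$48523 + F{\left(t \right)} = 48523 - 167 = 48356$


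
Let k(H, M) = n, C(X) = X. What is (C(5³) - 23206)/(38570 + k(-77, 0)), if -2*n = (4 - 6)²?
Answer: -23081/38568 ≈ -0.59845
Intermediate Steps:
n = -2 (n = -(4 - 6)²/2 = -½*(-2)² = -½*4 = -2)
k(H, M) = -2
(C(5³) - 23206)/(38570 + k(-77, 0)) = (5³ - 23206)/(38570 - 2) = (125 - 23206)/38568 = -23081*1/38568 = -23081/38568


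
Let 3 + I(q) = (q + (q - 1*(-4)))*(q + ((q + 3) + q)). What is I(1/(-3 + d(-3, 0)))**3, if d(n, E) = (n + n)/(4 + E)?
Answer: 2924207/19683 ≈ 148.57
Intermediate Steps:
d(n, E) = 2*n/(4 + E) (d(n, E) = (2*n)/(4 + E) = 2*n/(4 + E))
I(q) = -3 + (3 + 3*q)*(4 + 2*q) (I(q) = -3 + (q + (q - 1*(-4)))*(q + ((q + 3) + q)) = -3 + (q + (q + 4))*(q + ((3 + q) + q)) = -3 + (q + (4 + q))*(q + (3 + 2*q)) = -3 + (4 + 2*q)*(3 + 3*q) = -3 + (3 + 3*q)*(4 + 2*q))
I(1/(-3 + d(-3, 0)))**3 = (9 + 6*(1/(-3 + 2*(-3)/(4 + 0)))**2 + 18/(-3 + 2*(-3)/(4 + 0)))**3 = (9 + 6*(1/(-3 + 2*(-3)/4))**2 + 18/(-3 + 2*(-3)/4))**3 = (9 + 6*(1/(-3 + 2*(-3)*(1/4)))**2 + 18/(-3 + 2*(-3)*(1/4)))**3 = (9 + 6*(1/(-3 - 3/2))**2 + 18/(-3 - 3/2))**3 = (9 + 6*(1/(-9/2))**2 + 18/(-9/2))**3 = (9 + 6*(-2/9)**2 + 18*(-2/9))**3 = (9 + 6*(4/81) - 4)**3 = (9 + 8/27 - 4)**3 = (143/27)**3 = 2924207/19683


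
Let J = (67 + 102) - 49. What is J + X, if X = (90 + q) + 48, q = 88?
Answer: 346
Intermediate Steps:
J = 120 (J = 169 - 49 = 120)
X = 226 (X = (90 + 88) + 48 = 178 + 48 = 226)
J + X = 120 + 226 = 346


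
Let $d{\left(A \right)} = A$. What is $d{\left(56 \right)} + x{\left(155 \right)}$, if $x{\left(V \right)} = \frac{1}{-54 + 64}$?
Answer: $\frac{561}{10} \approx 56.1$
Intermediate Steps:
$x{\left(V \right)} = \frac{1}{10}$
$d{\left(56 \right)} + x{\left(155 \right)} = 56 + \frac{1}{10} = \frac{561}{10}$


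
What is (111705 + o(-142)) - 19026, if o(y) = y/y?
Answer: 92680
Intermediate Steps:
o(y) = 1
(111705 + o(-142)) - 19026 = (111705 + 1) - 19026 = 111706 - 19026 = 92680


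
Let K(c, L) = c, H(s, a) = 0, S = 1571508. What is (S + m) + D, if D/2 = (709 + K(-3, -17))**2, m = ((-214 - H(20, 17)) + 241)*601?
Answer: 2584607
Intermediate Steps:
m = 16227 (m = ((-214 - 1*0) + 241)*601 = ((-214 + 0) + 241)*601 = (-214 + 241)*601 = 27*601 = 16227)
D = 996872 (D = 2*(709 - 3)**2 = 2*706**2 = 2*498436 = 996872)
(S + m) + D = (1571508 + 16227) + 996872 = 1587735 + 996872 = 2584607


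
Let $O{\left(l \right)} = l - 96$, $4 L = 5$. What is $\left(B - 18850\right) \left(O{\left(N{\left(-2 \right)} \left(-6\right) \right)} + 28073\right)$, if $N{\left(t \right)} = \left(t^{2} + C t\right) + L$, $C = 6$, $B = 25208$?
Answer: $178135265$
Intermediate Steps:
$L = \frac{5}{4}$ ($L = \frac{1}{4} \cdot 5 = \frac{5}{4} \approx 1.25$)
$N{\left(t \right)} = \frac{5}{4} + t^{2} + 6 t$ ($N{\left(t \right)} = \left(t^{2} + 6 t\right) + \frac{5}{4} = \frac{5}{4} + t^{2} + 6 t$)
$O{\left(l \right)} = -96 + l$ ($O{\left(l \right)} = l - 96 = -96 + l$)
$\left(B - 18850\right) \left(O{\left(N{\left(-2 \right)} \left(-6\right) \right)} + 28073\right) = \left(25208 - 18850\right) \left(\left(-96 + \left(\frac{5}{4} + \left(-2\right)^{2} + 6 \left(-2\right)\right) \left(-6\right)\right) + 28073\right) = 6358 \left(\left(-96 + \left(\frac{5}{4} + 4 - 12\right) \left(-6\right)\right) + 28073\right) = 6358 \left(\left(-96 - - \frac{81}{2}\right) + 28073\right) = 6358 \left(\left(-96 + \frac{81}{2}\right) + 28073\right) = 6358 \left(- \frac{111}{2} + 28073\right) = 6358 \cdot \frac{56035}{2} = 178135265$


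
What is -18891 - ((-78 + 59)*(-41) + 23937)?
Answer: -43607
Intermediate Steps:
-18891 - ((-78 + 59)*(-41) + 23937) = -18891 - (-19*(-41) + 23937) = -18891 - (779 + 23937) = -18891 - 1*24716 = -18891 - 24716 = -43607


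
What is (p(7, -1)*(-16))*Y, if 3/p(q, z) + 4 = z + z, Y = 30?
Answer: 240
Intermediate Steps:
p(q, z) = 3/(-4 + 2*z) (p(q, z) = 3/(-4 + (z + z)) = 3/(-4 + 2*z))
(p(7, -1)*(-16))*Y = ((3/(2*(-2 - 1)))*(-16))*30 = (((3/2)/(-3))*(-16))*30 = (((3/2)*(-⅓))*(-16))*30 = -½*(-16)*30 = 8*30 = 240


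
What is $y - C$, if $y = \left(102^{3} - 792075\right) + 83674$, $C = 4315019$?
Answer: $-3962212$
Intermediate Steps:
$y = 352807$ ($y = \left(1061208 - 792075\right) + 83674 = 269133 + 83674 = 352807$)
$y - C = 352807 - 4315019 = -3962212$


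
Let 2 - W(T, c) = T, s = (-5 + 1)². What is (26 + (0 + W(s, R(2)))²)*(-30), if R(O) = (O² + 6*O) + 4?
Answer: -6660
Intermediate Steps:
s = 16 (s = (-4)² = 16)
R(O) = 4 + O² + 6*O
W(T, c) = 2 - T
(26 + (0 + W(s, R(2)))²)*(-30) = (26 + (0 + (2 - 1*16))²)*(-30) = (26 + (0 + (2 - 16))²)*(-30) = (26 + (0 - 14)²)*(-30) = (26 + (-14)²)*(-30) = (26 + 196)*(-30) = 222*(-30) = -6660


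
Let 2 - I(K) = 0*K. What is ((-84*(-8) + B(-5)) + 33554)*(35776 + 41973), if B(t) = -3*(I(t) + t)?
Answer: 2661737015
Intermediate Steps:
I(K) = 2 (I(K) = 2 - 0*K = 2 - 1*0 = 2 + 0 = 2)
B(t) = -6 - 3*t (B(t) = -3*(2 + t) = -6 - 3*t)
((-84*(-8) + B(-5)) + 33554)*(35776 + 41973) = ((-84*(-8) + (-6 - 3*(-5))) + 33554)*(35776 + 41973) = ((672 + (-6 + 15)) + 33554)*77749 = ((672 + 9) + 33554)*77749 = (681 + 33554)*77749 = 34235*77749 = 2661737015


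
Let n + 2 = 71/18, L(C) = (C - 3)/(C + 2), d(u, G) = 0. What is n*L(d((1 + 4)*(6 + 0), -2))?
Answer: -35/12 ≈ -2.9167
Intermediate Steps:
L(C) = (-3 + C)/(2 + C)
n = 35/18 (n = -2 + 71/18 = 35/18 ≈ 1.9444)
n*L(d((1 + 4)*(6 + 0), -2)) = 35*((-3 + 0)/(2 + 0))/18 = 35*(-3/2)/18 = 35*((½)*(-3))/18 = (35/18)*(-3/2) = -35/12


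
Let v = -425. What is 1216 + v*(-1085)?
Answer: 462341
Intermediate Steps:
1216 + v*(-1085) = 1216 - 425*(-1085) = 1216 + 461125 = 462341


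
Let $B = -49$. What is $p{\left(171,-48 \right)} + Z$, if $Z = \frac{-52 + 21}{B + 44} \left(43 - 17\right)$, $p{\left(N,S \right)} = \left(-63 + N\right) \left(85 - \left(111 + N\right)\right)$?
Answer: $- \frac{105574}{5} \approx -21115.0$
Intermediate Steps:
$p{\left(N,S \right)} = \left(-63 + N\right) \left(-26 - N\right)$
$Z = \frac{806}{5}$ ($Z = \frac{-52 + 21}{-49 + 44} \left(43 - 17\right) = - \frac{31}{-5} \cdot 26 = \left(-31\right) \left(- \frac{1}{5}\right) 26 = \frac{31}{5} \cdot 26 = \frac{806}{5} \approx 161.2$)
$p{\left(171,-48 \right)} + Z = \left(1638 - 171^{2} + 37 \cdot 171\right) + \frac{806}{5} = \left(1638 - 29241 + 6327\right) + \frac{806}{5} = -21276 + \frac{806}{5} = - \frac{105574}{5}$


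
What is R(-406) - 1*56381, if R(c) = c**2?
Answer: 108455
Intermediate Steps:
R(-406) - 1*56381 = (-406)**2 - 1*56381 = 164836 - 56381 = 108455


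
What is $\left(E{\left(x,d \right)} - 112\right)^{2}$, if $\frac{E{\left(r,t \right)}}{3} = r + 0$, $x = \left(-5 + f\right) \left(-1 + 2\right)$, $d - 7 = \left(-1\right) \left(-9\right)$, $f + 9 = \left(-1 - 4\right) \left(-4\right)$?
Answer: $8836$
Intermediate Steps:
$f = 11$ ($f = -9 + \left(-1 - 4\right) \left(-4\right) = -9 - -20 = -9 + 20 = 11$)
$d = 16$ ($d = 7 - -9 = 7 + 9 = 16$)
$x = 6$ ($x = \left(-5 + 11\right) \left(-1 + 2\right) = 6 \cdot 1 = 6$)
$E{\left(r,t \right)} = 3 r$ ($E{\left(r,t \right)} = 3 \left(r + 0\right) = 3 r$)
$\left(E{\left(x,d \right)} - 112\right)^{2} = \left(3 \cdot 6 - 112\right)^{2} = \left(18 - 112\right)^{2} = \left(-94\right)^{2} = 8836$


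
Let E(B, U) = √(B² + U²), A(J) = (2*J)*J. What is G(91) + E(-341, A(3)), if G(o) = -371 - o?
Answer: -462 + √116605 ≈ -120.53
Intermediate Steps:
A(J) = 2*J²
G(91) + E(-341, A(3)) = (-371 - 1*91) + √((-341)² + (2*3²)²) = (-371 - 91) + √(116281 + (2*9)²) = -462 + √(116281 + 18²) = -462 + √(116281 + 324) = -462 + √116605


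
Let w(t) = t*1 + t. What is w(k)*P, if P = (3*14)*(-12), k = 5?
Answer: -5040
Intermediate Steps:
P = -504 (P = 42*(-12) = -504)
w(t) = 2*t (w(t) = t + t = 2*t)
w(k)*P = (2*5)*(-504) = 10*(-504) = -5040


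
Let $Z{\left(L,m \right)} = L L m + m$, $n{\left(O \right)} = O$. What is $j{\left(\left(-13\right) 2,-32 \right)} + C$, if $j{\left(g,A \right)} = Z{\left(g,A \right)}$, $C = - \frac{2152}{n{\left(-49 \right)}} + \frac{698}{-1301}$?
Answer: $- \frac{1378292786}{63749} \approx -21621.0$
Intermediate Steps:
$Z{\left(L,m \right)} = m + m L^{2}$ ($Z{\left(L,m \right)} = L^{2} m + m = m L^{2} + m = m + m L^{2}$)
$C = \frac{2765550}{63749}$ ($C = - \frac{2152}{-49} + \frac{698}{-1301} = \left(-2152\right) \left(- \frac{1}{49}\right) + 698 \left(- \frac{1}{1301}\right) = \frac{2152}{49} - \frac{698}{1301} = \frac{2765550}{63749} \approx 43.382$)
$j{\left(g,A \right)} = A \left(1 + g^{2}\right)$
$j{\left(\left(-13\right) 2,-32 \right)} + C = - 32 \left(1 + \left(\left(-13\right) 2\right)^{2}\right) + \frac{2765550}{63749} = - 32 \left(1 + \left(-26\right)^{2}\right) + \frac{2765550}{63749} = - 32 \left(1 + 676\right) + \frac{2765550}{63749} = \left(-32\right) 677 + \frac{2765550}{63749} = -21664 + \frac{2765550}{63749} = - \frac{1378292786}{63749}$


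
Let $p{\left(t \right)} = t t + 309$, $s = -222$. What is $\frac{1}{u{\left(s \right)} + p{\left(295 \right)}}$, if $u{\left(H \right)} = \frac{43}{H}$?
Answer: $\frac{222}{19388105} \approx 1.145 \cdot 10^{-5}$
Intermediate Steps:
$p{\left(t \right)} = 309 + t^{2}$ ($p{\left(t \right)} = t^{2} + 309 = 309 + t^{2}$)
$\frac{1}{u{\left(s \right)} + p{\left(295 \right)}} = \frac{1}{\frac{43}{-222} + \left(309 + 295^{2}\right)} = \frac{1}{43 \left(- \frac{1}{222}\right) + \left(309 + 87025\right)} = \frac{1}{- \frac{43}{222} + 87334} = \frac{1}{\frac{19388105}{222}} = \frac{222}{19388105}$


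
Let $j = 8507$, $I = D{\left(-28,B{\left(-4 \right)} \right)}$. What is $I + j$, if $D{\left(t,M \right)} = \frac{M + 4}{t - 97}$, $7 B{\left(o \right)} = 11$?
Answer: $\frac{7443586}{875} \approx 8507.0$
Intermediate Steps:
$B{\left(o \right)} = \frac{11}{7}$ ($B{\left(o \right)} = \frac{1}{7} \cdot 11 = \frac{11}{7}$)
$D{\left(t,M \right)} = \frac{4 + M}{-97 + t}$
$I = - \frac{39}{875}$ ($I = \frac{4 + \frac{11}{7}}{-97 - 28} = \frac{1}{-125} \cdot \frac{39}{7} = \left(- \frac{1}{125}\right) \frac{39}{7} = - \frac{39}{875} \approx -0.044571$)
$I + j = - \frac{39}{875} + 8507 = \frac{7443586}{875}$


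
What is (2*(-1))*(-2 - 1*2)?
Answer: 8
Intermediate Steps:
(2*(-1))*(-2 - 1*2) = -2*(-2 - 2) = -2*(-4) = 8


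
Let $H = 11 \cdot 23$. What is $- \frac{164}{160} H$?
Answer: $- \frac{10373}{40} \approx -259.33$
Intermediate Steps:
$H = 253$
$- \frac{164}{160} H = - \frac{164}{160} \cdot 253 = \left(-164\right) \frac{1}{160} \cdot 253 = \left(- \frac{41}{40}\right) 253 = - \frac{10373}{40}$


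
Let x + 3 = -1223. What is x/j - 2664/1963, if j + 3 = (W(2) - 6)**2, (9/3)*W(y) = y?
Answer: -22269798/449527 ≈ -49.541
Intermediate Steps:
x = -1226 (x = -3 - 1223 = -1226)
W(y) = y/3
j = 229/9 (j = -3 + ((1/3)*2 - 6)**2 = -3 + (2/3 - 6)**2 = -3 + (-16/3)**2 = -3 + 256/9 = 229/9 ≈ 25.444)
x/j - 2664/1963 = -1226/229/9 - 2664/1963 = -1226*9/229 - 2664*1/1963 = -11034/229 - 2664/1963 = -22269798/449527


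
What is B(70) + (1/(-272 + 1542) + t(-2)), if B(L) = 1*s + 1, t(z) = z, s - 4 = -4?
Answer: -1269/1270 ≈ -0.99921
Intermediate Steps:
s = 0 (s = 4 - 4 = 0)
B(L) = 1 (B(L) = 1*0 + 1 = 0 + 1 = 1)
B(70) + (1/(-272 + 1542) + t(-2)) = 1 + (1/(-272 + 1542) - 2) = 1 + (1/1270 - 2) = 1 - 2539/1270 = -1269/1270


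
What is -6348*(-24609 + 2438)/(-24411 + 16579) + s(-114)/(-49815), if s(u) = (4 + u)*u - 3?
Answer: -194753789189/10837530 ≈ -17970.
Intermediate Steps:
s(u) = -3 + u*(4 + u) (s(u) = u*(4 + u) - 3 = -3 + u*(4 + u))
-6348*(-24609 + 2438)/(-24411 + 16579) + s(-114)/(-49815) = -6348*(-24609 + 2438)/(-24411 + 16579) + (-3 + (-114)² + 4*(-114))/(-49815) = -6348*(-22171/(-7832)) + (-3 + 12996 - 456)*(-1/49815) = -6348*(-22171*(-1/7832)) + 12537*(-1/49815) = -6348/(1/(22171/7832)) - 1393/5535 = -6348/7832/22171 - 1393/5535 = -6348*22171/7832 - 1393/5535 = -35185377/1958 - 1393/5535 = -194753789189/10837530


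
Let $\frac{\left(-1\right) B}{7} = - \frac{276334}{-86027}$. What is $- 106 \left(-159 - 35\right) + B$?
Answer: $\frac{1767124890}{86027} \approx 20542.0$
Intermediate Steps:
$B = - \frac{1934338}{86027}$ ($B = - 7 \left(- \frac{276334}{-86027}\right) = - 7 \left(\left(-276334\right) \left(- \frac{1}{86027}\right)\right) = \left(-7\right) \frac{276334}{86027} = - \frac{1934338}{86027} \approx -22.485$)
$- 106 \left(-159 - 35\right) + B = - 106 \left(-159 - 35\right) - \frac{1934338}{86027} = \left(-106\right) \left(-194\right) - \frac{1934338}{86027} = 20564 - \frac{1934338}{86027} = \frac{1767124890}{86027}$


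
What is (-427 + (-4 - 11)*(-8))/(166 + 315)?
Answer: -307/481 ≈ -0.63825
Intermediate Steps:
(-427 + (-4 - 11)*(-8))/(166 + 315) = (-427 - 15*(-8))/481 = (-427 + 120)*(1/481) = -307*1/481 = -307/481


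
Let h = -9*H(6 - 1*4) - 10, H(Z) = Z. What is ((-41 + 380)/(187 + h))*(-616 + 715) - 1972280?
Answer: -104519653/53 ≈ -1.9721e+6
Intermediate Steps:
h = -28 (h = -9*(6 - 1*4) - 10 = -9*(6 - 4) - 10 = -9*2 - 10 = -18 - 10 = -28)
((-41 + 380)/(187 + h))*(-616 + 715) - 1972280 = ((-41 + 380)/(187 - 28))*(-616 + 715) - 1972280 = (339/159)*99 - 1972280 = (339*(1/159))*99 - 1972280 = (113/53)*99 - 1972280 = 11187/53 - 1972280 = -104519653/53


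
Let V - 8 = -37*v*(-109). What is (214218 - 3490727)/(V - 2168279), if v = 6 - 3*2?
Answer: 3276509/2168271 ≈ 1.5111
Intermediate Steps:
v = 0 (v = 6 - 6 = 0)
V = 8 (V = 8 - 37*0*(-109) = 8 + 0*(-109) = 8 + 0 = 8)
(214218 - 3490727)/(V - 2168279) = (214218 - 3490727)/(8 - 2168279) = -3276509/(-2168271) = -3276509*(-1/2168271) = 3276509/2168271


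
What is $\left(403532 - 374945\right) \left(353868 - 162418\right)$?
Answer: $5472981150$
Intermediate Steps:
$\left(403532 - 374945\right) \left(353868 - 162418\right) = 28587 \left(353868 - 162418\right) = 28587 \cdot 191450 = 5472981150$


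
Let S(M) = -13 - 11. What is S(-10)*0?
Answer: 0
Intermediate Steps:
S(M) = -24
S(-10)*0 = -24*0 = 0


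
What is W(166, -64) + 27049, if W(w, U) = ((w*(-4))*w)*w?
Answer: -18270135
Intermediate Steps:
W(w, U) = -4*w**3 (W(w, U) = ((-4*w)*w)*w = (-4*w**2)*w = -4*w**3)
W(166, -64) + 27049 = -4*166**3 + 27049 = -4*4574296 + 27049 = -18297184 + 27049 = -18270135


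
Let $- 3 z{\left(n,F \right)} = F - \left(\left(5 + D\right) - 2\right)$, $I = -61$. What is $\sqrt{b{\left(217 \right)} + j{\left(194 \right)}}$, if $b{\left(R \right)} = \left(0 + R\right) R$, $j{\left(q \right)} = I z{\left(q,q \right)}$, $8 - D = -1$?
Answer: $\frac{\sqrt{457107}}{3} \approx 225.37$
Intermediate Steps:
$D = 9$ ($D = 8 - -1 = 8 + 1 = 9$)
$z{\left(n,F \right)} = 4 - \frac{F}{3}$ ($z{\left(n,F \right)} = - \frac{F - \left(\left(5 + 9\right) - 2\right)}{3} = - \frac{F - \left(14 - 2\right)}{3} = - \frac{F - 12}{3} = - \frac{-12 + F}{3} = 4 - \frac{F}{3}$)
$j{\left(q \right)} = -244 + \frac{61 q}{3}$ ($j{\left(q \right)} = - 61 \left(4 - \frac{q}{3}\right) = -244 + \frac{61 q}{3}$)
$b{\left(R \right)} = R^{2}$ ($b{\left(R \right)} = R R = R^{2}$)
$\sqrt{b{\left(217 \right)} + j{\left(194 \right)}} = \sqrt{217^{2} + \left(-244 + \frac{61}{3} \cdot 194\right)} = \sqrt{47089 + \left(-244 + \frac{11834}{3}\right)} = \sqrt{47089 + \frac{11102}{3}} = \sqrt{\frac{152369}{3}} = \frac{\sqrt{457107}}{3}$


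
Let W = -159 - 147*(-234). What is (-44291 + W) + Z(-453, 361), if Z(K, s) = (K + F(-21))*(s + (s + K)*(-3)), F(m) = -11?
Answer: -305620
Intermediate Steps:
W = 34239 (W = -159 + 34398 = 34239)
Z(K, s) = (-11 + K)*(-3*K - 2*s) (Z(K, s) = (K - 11)*(s + (s + K)*(-3)) = (-11 + K)*(s + (K + s)*(-3)) = (-11 + K)*(s + (-3*K - 3*s)) = (-11 + K)*(-3*K - 2*s))
(-44291 + W) + Z(-453, 361) = (-44291 + 34239) + (-3*(-453)² + 22*361 + 33*(-453) - 2*(-453)*361) = -10052 + (-3*205209 + 7942 - 14949 + 327066) = -10052 + (-615627 + 7942 - 14949 + 327066) = -10052 - 295568 = -305620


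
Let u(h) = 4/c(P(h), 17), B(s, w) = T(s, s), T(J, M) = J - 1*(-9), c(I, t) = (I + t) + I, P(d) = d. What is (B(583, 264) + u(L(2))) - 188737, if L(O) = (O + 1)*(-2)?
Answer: -940721/5 ≈ -1.8814e+5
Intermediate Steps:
L(O) = -2 - 2*O (L(O) = (1 + O)*(-2) = -2 - 2*O)
c(I, t) = t + 2*I
T(J, M) = 9 + J (T(J, M) = J + 9 = 9 + J)
B(s, w) = 9 + s
u(h) = 4/(17 + 2*h)
(B(583, 264) + u(L(2))) - 188737 = ((9 + 583) + 4/(17 + 2*(-2 - 2*2))) - 188737 = (592 + 4/(17 + 2*(-2 - 4))) - 188737 = (592 + 4/(17 + 2*(-6))) - 188737 = (592 + 4/(17 - 12)) - 188737 = (592 + 4/5) - 188737 = 2964/5 - 188737 = -940721/5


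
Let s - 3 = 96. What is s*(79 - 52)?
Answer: 2673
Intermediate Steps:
s = 99 (s = 3 + 96 = 99)
s*(79 - 52) = 99*(79 - 52) = 99*27 = 2673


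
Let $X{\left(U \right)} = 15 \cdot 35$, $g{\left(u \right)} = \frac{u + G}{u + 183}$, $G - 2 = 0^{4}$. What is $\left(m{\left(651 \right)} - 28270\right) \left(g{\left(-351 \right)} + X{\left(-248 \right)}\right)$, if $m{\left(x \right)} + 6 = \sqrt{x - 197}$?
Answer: $- \frac{625952881}{42} + \frac{88549 \sqrt{454}}{168} \approx -1.4892 \cdot 10^{7}$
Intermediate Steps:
$G = 2$ ($G = 2 + 0^{4} = 2 + 0 = 2$)
$m{\left(x \right)} = -6 + \sqrt{-197 + x}$ ($m{\left(x \right)} = -6 + \sqrt{x - 197} = -6 + \sqrt{-197 + x}$)
$g{\left(u \right)} = \frac{2 + u}{183 + u}$ ($g{\left(u \right)} = \frac{u + 2}{u + 183} = \frac{2 + u}{183 + u}$)
$X{\left(U \right)} = 525$
$\left(m{\left(651 \right)} - 28270\right) \left(g{\left(-351 \right)} + X{\left(-248 \right)}\right) = \left(\left(-6 + \sqrt{-197 + 651}\right) - 28270\right) \left(\frac{2 - 351}{183 - 351} + 525\right) = \left(\left(-6 + \sqrt{454}\right) - 28270\right) \left(\frac{1}{-168} \left(-349\right) + 525\right) = \left(-28276 + \sqrt{454}\right) \left(\left(- \frac{1}{168}\right) \left(-349\right) + 525\right) = \left(-28276 + \sqrt{454}\right) \left(\frac{349}{168} + 525\right) = \left(-28276 + \sqrt{454}\right) \frac{88549}{168} = - \frac{625952881}{42} + \frac{88549 \sqrt{454}}{168}$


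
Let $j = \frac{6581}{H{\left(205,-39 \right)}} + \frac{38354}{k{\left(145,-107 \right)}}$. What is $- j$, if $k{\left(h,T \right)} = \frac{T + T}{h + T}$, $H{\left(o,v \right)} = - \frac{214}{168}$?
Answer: $\frac{1281530}{107} \approx 11977.0$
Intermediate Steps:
$H{\left(o,v \right)} = - \frac{107}{84}$ ($H{\left(o,v \right)} = \left(-214\right) \frac{1}{168} = - \frac{107}{84}$)
$k{\left(h,T \right)} = \frac{2 T}{T + h}$
$j = - \frac{1281530}{107}$ ($j = \frac{6581}{- \frac{107}{84}} + \frac{38354}{2 \left(-107\right) \frac{1}{-107 + 145}} = 6581 \left(- \frac{84}{107}\right) + \frac{38354}{2 \left(-107\right) \frac{1}{38}} = - \frac{552804}{107} + \frac{38354}{2 \left(-107\right) \frac{1}{38}} = - \frac{552804}{107} + \frac{38354}{- \frac{107}{19}} = - \frac{552804}{107} + 38354 \left(- \frac{19}{107}\right) = - \frac{552804}{107} - \frac{728726}{107} = - \frac{1281530}{107} \approx -11977.0$)
$- j = \left(-1\right) \left(- \frac{1281530}{107}\right) = \frac{1281530}{107}$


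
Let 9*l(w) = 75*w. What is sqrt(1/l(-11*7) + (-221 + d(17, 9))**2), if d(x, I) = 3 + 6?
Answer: sqrt(6661824169)/385 ≈ 212.00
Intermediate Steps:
l(w) = 25*w/3 (l(w) = (75*w)/9 = 25*w/3)
d(x, I) = 9
sqrt(1/l(-11*7) + (-221 + d(17, 9))**2) = sqrt(1/(25*(-11*7)/3) + (-221 + 9)**2) = sqrt(1/((25/3)*(-77)) + (-212)**2) = sqrt(1/(-1925/3) + 44944) = sqrt(-3/1925 + 44944) = sqrt(86517197/1925) = sqrt(6661824169)/385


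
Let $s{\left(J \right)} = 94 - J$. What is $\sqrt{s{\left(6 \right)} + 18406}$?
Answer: $\sqrt{18494} \approx 135.99$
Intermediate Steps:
$\sqrt{s{\left(6 \right)} + 18406} = \sqrt{\left(94 - 6\right) + 18406} = \sqrt{88 + 18406} = \sqrt{18494}$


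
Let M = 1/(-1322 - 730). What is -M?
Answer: 1/2052 ≈ 0.00048733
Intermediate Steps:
M = -1/2052 (M = 1/(-2052) = -1/2052 ≈ -0.00048733)
-M = -1*(-1/2052) = 1/2052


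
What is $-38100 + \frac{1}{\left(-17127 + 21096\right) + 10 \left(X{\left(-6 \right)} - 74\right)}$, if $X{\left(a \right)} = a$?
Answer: $- \frac{120738899}{3169} \approx -38100.0$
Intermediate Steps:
$-38100 + \frac{1}{\left(-17127 + 21096\right) + 10 \left(X{\left(-6 \right)} - 74\right)} = -38100 + \frac{1}{\left(-17127 + 21096\right) + 10 \left(-6 - 74\right)} = -38100 + \frac{1}{3969 + 10 \left(-80\right)} = -38100 + \frac{1}{3969 - 800} = -38100 + \frac{1}{3169} = - \frac{120738899}{3169}$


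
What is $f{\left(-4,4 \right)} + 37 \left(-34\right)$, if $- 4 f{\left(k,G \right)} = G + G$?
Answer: $-1260$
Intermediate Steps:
$f{\left(k,G \right)} = - \frac{G}{2}$ ($f{\left(k,G \right)} = - \frac{G + G}{4} = - \frac{2 G}{4} = - \frac{G}{2}$)
$f{\left(-4,4 \right)} + 37 \left(-34\right) = \left(- \frac{1}{2}\right) 4 + 37 \left(-34\right) = -2 - 1258 = -1260$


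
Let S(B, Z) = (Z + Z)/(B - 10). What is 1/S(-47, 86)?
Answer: -57/172 ≈ -0.33140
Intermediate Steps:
S(B, Z) = 2*Z/(-10 + B) (S(B, Z) = (2*Z)/(-10 + B) = 2*Z/(-10 + B))
1/S(-47, 86) = 1/(2*86/(-10 - 47)) = 1/(2*86/(-57)) = 1/(2*86*(-1/57)) = 1/(-172/57) = -57/172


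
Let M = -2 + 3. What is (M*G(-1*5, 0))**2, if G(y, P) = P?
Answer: 0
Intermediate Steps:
M = 1
(M*G(-1*5, 0))**2 = (1*0)**2 = 0**2 = 0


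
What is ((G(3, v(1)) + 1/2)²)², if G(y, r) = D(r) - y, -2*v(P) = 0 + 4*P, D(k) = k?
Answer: 6561/16 ≈ 410.06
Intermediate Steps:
v(P) = -2*P (v(P) = -(0 + 4*P)/2 = -2*P)
G(y, r) = r - y
((G(3, v(1)) + 1/2)²)² = (((-2*1 - 1*3) + 1/2)²)² = (((-2 - 3) + ½)²)² = ((-5 + ½)²)² = ((-9/2)²)² = (81/4)² = 6561/16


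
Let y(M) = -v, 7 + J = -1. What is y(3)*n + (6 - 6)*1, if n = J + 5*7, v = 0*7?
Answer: 0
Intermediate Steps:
v = 0
J = -8 (J = -7 - 1 = -8)
n = 27 (n = -8 + 5*7 = -8 + 35 = 27)
y(M) = 0 (y(M) = -1*0 = 0)
y(3)*n + (6 - 6)*1 = 0*27 + (6 - 6)*1 = 0 + 0*1 = 0 + 0 = 0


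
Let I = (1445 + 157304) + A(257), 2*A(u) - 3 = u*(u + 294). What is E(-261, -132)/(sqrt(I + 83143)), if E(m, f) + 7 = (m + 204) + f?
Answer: -28*sqrt(312697)/44671 ≈ -0.35050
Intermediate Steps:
A(u) = 3/2 + u*(294 + u)/2 (A(u) = 3/2 + (u*(u + 294))/2 = 3/2 + (u*(294 + u))/2 = 3/2 + u*(294 + u)/2)
E(m, f) = 197 + f + m (E(m, f) = -7 + ((m + 204) + f) = -7 + ((204 + m) + f) = -7 + (204 + f + m) = 197 + f + m)
I = 229554 (I = (1445 + 157304) + (3/2 + (1/2)*257**2 + 147*257) = 158749 + (3/2 + (1/2)*66049 + 37779) = 158749 + (3/2 + 66049/2 + 37779) = 158749 + 70805 = 229554)
E(-261, -132)/(sqrt(I + 83143)) = (197 - 132 - 261)/(sqrt(229554 + 83143)) = -196*sqrt(312697)/312697 = -28*sqrt(312697)/44671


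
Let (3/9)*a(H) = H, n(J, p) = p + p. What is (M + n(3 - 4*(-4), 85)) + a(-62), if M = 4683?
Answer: 4667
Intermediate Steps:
n(J, p) = 2*p
a(H) = 3*H
(M + n(3 - 4*(-4), 85)) + a(-62) = (4683 + 2*85) + 3*(-62) = (4683 + 170) - 186 = 4853 - 186 = 4667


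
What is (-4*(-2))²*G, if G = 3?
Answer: 192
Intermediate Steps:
(-4*(-2))²*G = (-4*(-2))²*3 = 8²*3 = 64*3 = 192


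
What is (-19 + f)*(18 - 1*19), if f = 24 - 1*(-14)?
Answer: -19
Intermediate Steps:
f = 38 (f = 24 + 14 = 38)
(-19 + f)*(18 - 1*19) = (-19 + 38)*(18 - 1*19) = 19*(18 - 19) = 19*(-1) = -19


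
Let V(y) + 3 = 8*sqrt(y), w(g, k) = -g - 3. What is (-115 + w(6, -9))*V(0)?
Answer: 372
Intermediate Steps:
w(g, k) = -3 - g
V(y) = -3 + 8*sqrt(y)
(-115 + w(6, -9))*V(0) = (-115 + (-3 - 1*6))*(-3 + 8*sqrt(0)) = (-115 + (-3 - 6))*(-3 + 8*0) = (-115 - 9)*(-3 + 0) = -124*(-3) = 372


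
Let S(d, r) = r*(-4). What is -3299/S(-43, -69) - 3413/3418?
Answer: -6108985/471684 ≈ -12.951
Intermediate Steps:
S(d, r) = -4*r
-3299/S(-43, -69) - 3413/3418 = -3299/((-4*(-69))) - 3413/3418 = -3299/276 - 3413*1/3418 = -3299*1/276 - 3413/3418 = -3299/276 - 3413/3418 = -6108985/471684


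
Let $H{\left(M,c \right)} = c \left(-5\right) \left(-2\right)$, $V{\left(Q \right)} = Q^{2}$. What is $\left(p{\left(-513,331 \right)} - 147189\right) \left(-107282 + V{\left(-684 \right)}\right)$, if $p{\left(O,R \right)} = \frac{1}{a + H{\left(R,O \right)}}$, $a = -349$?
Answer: $- \frac{290784372977368}{5479} \approx -5.3072 \cdot 10^{10}$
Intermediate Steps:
$H{\left(M,c \right)} = 10 c$ ($H{\left(M,c \right)} = - 5 c \left(-2\right) = 10 c$)
$p{\left(O,R \right)} = \frac{1}{-349 + 10 O}$
$\left(p{\left(-513,331 \right)} - 147189\right) \left(-107282 + V{\left(-684 \right)}\right) = \left(\frac{1}{-349 + 10 \left(-513\right)} - 147189\right) \left(-107282 + \left(-684\right)^{2}\right) = \left(\frac{1}{-349 - 5130} - 147189\right) \left(-107282 + 467856\right) = \left(\frac{1}{-5479} - 147189\right) 360574 = \left(- \frac{1}{5479} - 147189\right) 360574 = \left(- \frac{806448532}{5479}\right) 360574 = - \frac{290784372977368}{5479}$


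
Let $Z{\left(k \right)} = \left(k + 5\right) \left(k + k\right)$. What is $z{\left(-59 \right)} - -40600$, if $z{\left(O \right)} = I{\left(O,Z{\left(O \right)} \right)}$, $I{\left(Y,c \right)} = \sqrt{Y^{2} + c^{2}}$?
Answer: $40600 + 59 \sqrt{11665} \approx 46972.0$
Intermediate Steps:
$Z{\left(k \right)} = 2 k \left(5 + k\right)$ ($Z{\left(k \right)} = \left(5 + k\right) 2 k = 2 k \left(5 + k\right)$)
$z{\left(O \right)} = \sqrt{O^{2} + 4 O^{2} \left(5 + O\right)^{2}}$ ($z{\left(O \right)} = \sqrt{O^{2} + \left(2 O \left(5 + O\right)\right)^{2}} = \sqrt{O^{2} + 4 O^{2} \left(5 + O\right)^{2}}$)
$z{\left(-59 \right)} - -40600 = \sqrt{\left(-59\right)^{2} \left(1 + 4 \left(5 - 59\right)^{2}\right)} - -40600 = \sqrt{3481 \left(1 + 4 \left(-54\right)^{2}\right)} + 40600 = \sqrt{3481 \left(1 + 4 \cdot 2916\right)} + 40600 = \sqrt{3481 \left(1 + 11664\right)} + 40600 = \sqrt{3481 \cdot 11665} + 40600 = \sqrt{40605865} + 40600 = 59 \sqrt{11665} + 40600 = 40600 + 59 \sqrt{11665}$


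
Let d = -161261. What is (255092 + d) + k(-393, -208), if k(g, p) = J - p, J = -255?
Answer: 93784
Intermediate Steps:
k(g, p) = -255 - p
(255092 + d) + k(-393, -208) = (255092 - 161261) + (-255 - 1*(-208)) = 93831 + (-255 + 208) = 93831 - 47 = 93784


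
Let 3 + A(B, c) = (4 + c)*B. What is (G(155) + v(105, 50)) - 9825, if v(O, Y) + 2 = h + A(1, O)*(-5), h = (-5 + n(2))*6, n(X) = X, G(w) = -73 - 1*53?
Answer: -10501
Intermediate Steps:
G(w) = -126 (G(w) = -73 - 53 = -126)
h = -18 (h = (-5 + 2)*6 = -3*6 = -18)
A(B, c) = -3 + B*(4 + c) (A(B, c) = -3 + (4 + c)*B = -3 + B*(4 + c))
v(O, Y) = -25 - 5*O (v(O, Y) = -2 + (-18 + (-3 + 4*1 + 1*O)*(-5)) = -2 + (-18 + (-3 + 4 + O)*(-5)) = -2 + (-18 + (1 + O)*(-5)) = -2 + (-18 + (-5 - 5*O)) = -2 + (-23 - 5*O) = -25 - 5*O)
(G(155) + v(105, 50)) - 9825 = (-126 + (-25 - 5*105)) - 9825 = (-126 + (-25 - 525)) - 9825 = (-126 - 550) - 9825 = -676 - 9825 = -10501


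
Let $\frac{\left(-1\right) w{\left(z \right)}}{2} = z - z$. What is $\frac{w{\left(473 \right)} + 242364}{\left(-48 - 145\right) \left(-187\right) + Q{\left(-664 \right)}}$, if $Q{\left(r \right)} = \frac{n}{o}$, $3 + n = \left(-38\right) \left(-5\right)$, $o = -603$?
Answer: $\frac{73072746}{10881343} \approx 6.7154$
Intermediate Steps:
$w{\left(z \right)} = 0$ ($w{\left(z \right)} = - 2 \left(z - z\right) = \left(-2\right) 0 = 0$)
$n = 187$ ($n = -3 - -190 = -3 + 190 = 187$)
$Q{\left(r \right)} = - \frac{187}{603}$ ($Q{\left(r \right)} = \frac{187}{-603} = 187 \left(- \frac{1}{603}\right) = - \frac{187}{603}$)
$\frac{w{\left(473 \right)} + 242364}{\left(-48 - 145\right) \left(-187\right) + Q{\left(-664 \right)}} = \frac{0 + 242364}{\left(-48 - 145\right) \left(-187\right) - \frac{187}{603}} = \frac{242364}{\left(-193\right) \left(-187\right) - \frac{187}{603}} = \frac{242364}{36091 - \frac{187}{603}} = \frac{242364}{\frac{21762686}{603}} = 242364 \cdot \frac{603}{21762686} = \frac{73072746}{10881343}$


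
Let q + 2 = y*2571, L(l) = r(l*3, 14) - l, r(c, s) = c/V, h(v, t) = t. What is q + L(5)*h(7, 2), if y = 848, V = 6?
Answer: 2180201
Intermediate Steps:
r(c, s) = c/6
L(l) = -l/2 (L(l) = (l*3)/6 - l = (3*l)/6 - l = l/2 - l = -l/2)
q = 2180206 (q = -2 + 848*2571 = -2 + 2180208 = 2180206)
q + L(5)*h(7, 2) = 2180206 - 1/2*5*2 = 2180206 - 5/2*2 = 2180206 - 5 = 2180201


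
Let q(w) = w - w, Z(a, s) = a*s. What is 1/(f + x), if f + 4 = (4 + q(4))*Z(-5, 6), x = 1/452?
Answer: -452/56047 ≈ -0.0080647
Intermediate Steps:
q(w) = 0
x = 1/452 ≈ 0.0022124
f = -124 (f = -4 + (4 + 0)*(-5*6) = -4 + 4*(-30) = -4 - 120 = -124)
1/(f + x) = 1/(-124 + 1/452) = 1/(-56047/452) = -452/56047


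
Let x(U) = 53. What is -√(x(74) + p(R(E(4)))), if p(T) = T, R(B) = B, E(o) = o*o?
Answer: -√69 ≈ -8.3066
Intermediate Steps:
E(o) = o²
-√(x(74) + p(R(E(4)))) = -√(53 + 4²) = -√(53 + 16) = -√69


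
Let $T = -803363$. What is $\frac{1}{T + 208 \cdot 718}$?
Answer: $- \frac{1}{654019} \approx -1.529 \cdot 10^{-6}$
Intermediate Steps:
$\frac{1}{T + 208 \cdot 718} = \frac{1}{-803363 + 208 \cdot 718} = \frac{1}{-803363 + 149344} = \frac{1}{-654019} = - \frac{1}{654019}$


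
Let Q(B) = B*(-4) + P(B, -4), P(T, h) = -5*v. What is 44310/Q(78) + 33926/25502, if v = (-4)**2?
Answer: -39881951/357028 ≈ -111.71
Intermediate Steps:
v = 16
P(T, h) = -80 (P(T, h) = -5*16 = -80)
Q(B) = -80 - 4*B (Q(B) = B*(-4) - 80 = -4*B - 80 = -80 - 4*B)
44310/Q(78) + 33926/25502 = 44310/(-80 - 4*78) + 33926/25502 = 44310/(-80 - 312) + 33926*(1/25502) = 44310/(-392) + 16963/12751 = 44310*(-1/392) + 16963/12751 = -3165/28 + 16963/12751 = -39881951/357028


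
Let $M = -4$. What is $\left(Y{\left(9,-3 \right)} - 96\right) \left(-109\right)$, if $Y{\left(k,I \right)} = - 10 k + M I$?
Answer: $18966$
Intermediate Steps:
$Y{\left(k,I \right)} = - 10 k - 4 I$
$\left(Y{\left(9,-3 \right)} - 96\right) \left(-109\right) = \left(\left(\left(-10\right) 9 - -12\right) - 96\right) \left(-109\right) = \left(\left(-90 + 12\right) - 96\right) \left(-109\right) = \left(-78 - 96\right) \left(-109\right) = \left(-174\right) \left(-109\right) = 18966$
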